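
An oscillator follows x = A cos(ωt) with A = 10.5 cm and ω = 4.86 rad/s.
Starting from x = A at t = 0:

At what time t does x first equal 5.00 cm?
cos(ωt) = x/A = 5.0/10.5 = 0.4762
ωt = arccos(0.4762) = 1.074 rad
t = 1.074/4.86 = 0.2211 s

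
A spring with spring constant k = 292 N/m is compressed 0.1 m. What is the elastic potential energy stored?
PE = ½kx² = ½×292×0.1² = 1.46 J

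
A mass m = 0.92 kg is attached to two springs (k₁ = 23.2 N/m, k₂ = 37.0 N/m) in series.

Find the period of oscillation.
k_eq = k₁k₂/(k₁+k₂) = 14.26 N/m
T = 2π√(m/k_eq) = 2π√(0.92/14.26) = 1.596 s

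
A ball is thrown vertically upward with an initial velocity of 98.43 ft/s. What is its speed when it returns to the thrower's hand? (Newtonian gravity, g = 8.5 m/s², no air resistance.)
By conservation of energy, the ball returns at the same speed = 98.43 ft/s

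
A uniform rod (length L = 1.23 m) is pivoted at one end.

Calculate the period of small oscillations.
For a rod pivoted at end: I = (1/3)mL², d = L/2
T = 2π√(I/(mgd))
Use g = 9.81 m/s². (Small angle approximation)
I/m = (1/3)L² = 0.5043 m²; d = L/2 = 0.615 m
T = 2π√(I/(mgd)) = 2π√(0.5043/(9.81×0.615)) = 1.817 s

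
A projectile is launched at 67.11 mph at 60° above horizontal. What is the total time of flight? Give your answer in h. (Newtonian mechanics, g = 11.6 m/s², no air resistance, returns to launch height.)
T = 2v₀sin(θ)/g (with unit conversion) = 0.001244 h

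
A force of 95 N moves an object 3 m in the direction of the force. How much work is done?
W = Fd = 95×3 = 285.0 J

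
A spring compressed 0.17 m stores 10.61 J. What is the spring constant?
PE = ½kx² → k = 2PE/x² = 2×10.61/0.17² = 734.3 N/m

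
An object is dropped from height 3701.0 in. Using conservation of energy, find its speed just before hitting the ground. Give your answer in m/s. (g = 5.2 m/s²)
mgh = ½mv² → v = √(2gh) = √(2×5.2×94.01) = 31.27 m/s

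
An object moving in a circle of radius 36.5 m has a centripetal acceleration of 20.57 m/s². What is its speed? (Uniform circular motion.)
v = √(a_c × r) = √(20.57 × 36.5) = 27.4 m/s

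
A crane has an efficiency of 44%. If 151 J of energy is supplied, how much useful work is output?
W_out = η × W_in = 0.44 × 151 = 66.44 J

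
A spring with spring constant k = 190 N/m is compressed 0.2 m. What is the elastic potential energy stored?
PE = ½kx² = ½×190×0.2² = 3.8 J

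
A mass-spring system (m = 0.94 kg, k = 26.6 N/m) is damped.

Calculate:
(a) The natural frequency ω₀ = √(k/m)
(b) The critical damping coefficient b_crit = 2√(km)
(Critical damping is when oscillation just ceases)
ω₀ = √(k/m) = √(26.6/0.94) = 5.32 rad/s
b_crit = 2√(km) = 2√(26.6×0.94) = 10 kg/s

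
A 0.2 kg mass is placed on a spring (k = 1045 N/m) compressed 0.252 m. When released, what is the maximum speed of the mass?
½kx² = ½mv² → v = x√(k/m) = 0.252×√(1045/0.2) = 18.22 m/s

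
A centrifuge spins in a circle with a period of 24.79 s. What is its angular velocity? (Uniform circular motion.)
ω = 2π/T = 2π/24.79 = 0.2535 rad/s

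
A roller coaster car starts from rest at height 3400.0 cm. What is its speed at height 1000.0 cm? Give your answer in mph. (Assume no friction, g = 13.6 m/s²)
mgh₁ = ½mv₂² + mgh₂ → v₂ = √(2g(h₁−h₂)) = √(2×13.6×(34−10)) = 25.55 m/s = 57.15 mph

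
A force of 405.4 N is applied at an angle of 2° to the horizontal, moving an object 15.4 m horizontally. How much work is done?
W = Fd cosθ = 405.4×15.4×cos(2°) = 6239.4 J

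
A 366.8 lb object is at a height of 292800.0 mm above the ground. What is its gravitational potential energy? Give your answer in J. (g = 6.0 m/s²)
PE = mgh = 166.4 kg × 6.0 m/s² × 292.8 m = 2.923e+05 J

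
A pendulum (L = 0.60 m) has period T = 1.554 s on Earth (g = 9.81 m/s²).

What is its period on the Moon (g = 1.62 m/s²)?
T = 2π√(L/g), so T_moon/T_earth = √(g_earth/g_moon)
T_moon = 2π√(0.6/1.62) = 3.824 s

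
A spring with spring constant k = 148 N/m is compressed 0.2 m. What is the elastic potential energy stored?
PE = ½kx² = ½×148×0.2² = 2.96 J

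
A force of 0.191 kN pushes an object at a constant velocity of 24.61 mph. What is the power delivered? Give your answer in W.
P = Fv = 191 N × 11 m/s = 2101 W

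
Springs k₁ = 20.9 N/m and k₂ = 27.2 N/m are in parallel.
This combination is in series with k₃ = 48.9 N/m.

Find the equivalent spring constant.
k₁₂ = k₁ + k₂ = 48.1 N/m (parallel)
1/k_eq = 1/k₁₂ + 1/k₃ → k_eq = 24.25 N/m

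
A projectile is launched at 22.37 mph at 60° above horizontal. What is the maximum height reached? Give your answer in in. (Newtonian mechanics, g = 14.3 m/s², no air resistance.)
H = v₀²sin²(θ)/(2g) (with unit conversion) = 103.2 in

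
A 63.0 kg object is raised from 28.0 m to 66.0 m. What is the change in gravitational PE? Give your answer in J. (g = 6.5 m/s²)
ΔPE = mg(h₂ − h₁) = 63 kg × 6.5 m/s² × (66 − 28) m = 1.556e+04 J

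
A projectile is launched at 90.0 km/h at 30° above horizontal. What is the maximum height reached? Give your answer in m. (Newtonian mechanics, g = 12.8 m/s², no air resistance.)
H = v₀²sin²(θ)/(2g) (with unit conversion) = 6.104 m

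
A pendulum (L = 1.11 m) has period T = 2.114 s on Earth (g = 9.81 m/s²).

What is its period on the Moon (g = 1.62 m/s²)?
T = 2π√(L/g), so T_moon/T_earth = √(g_earth/g_moon)
T_moon = 2π√(1.11/1.62) = 5.201 s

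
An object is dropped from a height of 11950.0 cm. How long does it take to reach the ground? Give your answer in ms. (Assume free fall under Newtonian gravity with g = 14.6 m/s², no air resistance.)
t = √(2h/g) (with unit conversion) = 4046.0 ms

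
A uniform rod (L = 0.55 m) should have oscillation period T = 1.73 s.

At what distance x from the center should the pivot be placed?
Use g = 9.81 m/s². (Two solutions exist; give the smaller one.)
T = 2π√((L²/12 + x²)/(gx)). Let c = T²g/(4π²) = 0.7437.
x² − cx + L²/12 = 0 → x = (c − √(c² − L²/3))/2 = 0.0356 m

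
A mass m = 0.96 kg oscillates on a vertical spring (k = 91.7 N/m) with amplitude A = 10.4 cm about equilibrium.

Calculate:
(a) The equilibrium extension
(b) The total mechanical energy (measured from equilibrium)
x_eq = mg/k = 0.96×9.81/91.7 = 0.1027 m = 10.27 cm
E = ½kA² = ½×91.7×(0.104)² = 0.4959 J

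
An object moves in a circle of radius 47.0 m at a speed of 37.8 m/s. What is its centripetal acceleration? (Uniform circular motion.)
a_c = v²/r = 37.8²/47.0 = 1428.84/47.0 = 30.4 m/s²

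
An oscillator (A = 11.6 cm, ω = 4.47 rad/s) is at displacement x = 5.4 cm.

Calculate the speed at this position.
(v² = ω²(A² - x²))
v = ω√(A² − x²) = 4.47×√(0.116² − 0.054²) = 0.4589 m/s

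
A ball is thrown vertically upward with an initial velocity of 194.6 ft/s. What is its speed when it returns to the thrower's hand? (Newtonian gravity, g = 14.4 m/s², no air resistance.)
By conservation of energy, the ball returns at the same speed = 194.6 ft/s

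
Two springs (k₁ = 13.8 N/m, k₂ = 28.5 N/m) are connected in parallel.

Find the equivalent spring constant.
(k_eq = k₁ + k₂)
k_eq = k₁ + k₂ = 13.8 + 28.5 = 42.3 N/m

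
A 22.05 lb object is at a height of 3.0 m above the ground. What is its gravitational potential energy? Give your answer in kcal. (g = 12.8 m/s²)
PE = mgh = 10 kg × 12.8 m/s² × 3 m = 384.1 J = 0.09179 kcal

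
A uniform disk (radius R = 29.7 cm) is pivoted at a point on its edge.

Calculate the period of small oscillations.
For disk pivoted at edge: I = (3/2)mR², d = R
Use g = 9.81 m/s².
I/m = (3/2)R² = 0.1323 m²; d = R = 0.297 m
T = 2π√((3/2)R²/(gR)) = 2π√(3R/(2g)) = 1.339 s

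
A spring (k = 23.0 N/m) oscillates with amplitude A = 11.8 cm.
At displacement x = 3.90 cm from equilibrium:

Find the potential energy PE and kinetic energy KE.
E_total = ½kA² = ½×23.0×(0.118)² = 0.1601 J
PE = ½kx² = ½×23.0×(0.039)² = 0.01749 J
KE = E_total − PE = 0.1426 J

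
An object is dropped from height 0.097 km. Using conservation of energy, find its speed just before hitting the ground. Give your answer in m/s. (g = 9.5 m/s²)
mgh = ½mv² → v = √(2gh) = √(2×9.5×97) = 42.93 m/s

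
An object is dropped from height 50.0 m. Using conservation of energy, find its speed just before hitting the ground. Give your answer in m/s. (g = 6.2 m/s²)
mgh = ½mv² → v = √(2gh) = √(2×6.2×50) = 24.9 m/s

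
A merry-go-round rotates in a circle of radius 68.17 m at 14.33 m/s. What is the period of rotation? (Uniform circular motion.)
T = 2πr/v = 2π×68.17/14.33 = 29.89 s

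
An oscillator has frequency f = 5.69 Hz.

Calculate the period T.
T = 1/f = 1/5.69 = 0.1757 s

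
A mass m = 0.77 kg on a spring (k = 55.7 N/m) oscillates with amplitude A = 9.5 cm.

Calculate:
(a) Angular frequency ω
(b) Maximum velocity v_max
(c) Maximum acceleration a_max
ω = √(k/m) = √(55.7/0.77) = 8.505 rad/s
v_max = ωA = 8.505×0.095 = 0.808 m/s
a_max = ω²A = 8.505²×0.095 = 6.872 m/s²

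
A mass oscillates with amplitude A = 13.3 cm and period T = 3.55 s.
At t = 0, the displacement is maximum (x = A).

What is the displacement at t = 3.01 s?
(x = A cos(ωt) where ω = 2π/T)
ω = 2π/T = 2π/3.55 = 1.77 rad/s
x = A cos(ωt) = 13.3×cos(1.77×3.01) = 7.674 cm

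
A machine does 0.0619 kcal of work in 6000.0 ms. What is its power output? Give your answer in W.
P = W/t = 259 J / 6 s = 43.16 W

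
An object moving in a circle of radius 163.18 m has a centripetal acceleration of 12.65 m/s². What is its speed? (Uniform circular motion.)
v = √(a_c × r) = √(12.65 × 163.18) = 45.43 m/s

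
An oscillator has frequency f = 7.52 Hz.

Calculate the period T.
T = 1/f = 1/7.52 = 0.133 s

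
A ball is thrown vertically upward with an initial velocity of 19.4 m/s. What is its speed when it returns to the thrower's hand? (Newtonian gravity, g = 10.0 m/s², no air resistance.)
By conservation of energy, the ball returns at the same speed = 19.4 m/s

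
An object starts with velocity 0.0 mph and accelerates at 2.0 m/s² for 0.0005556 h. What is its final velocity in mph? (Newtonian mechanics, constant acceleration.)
v = v₀ + at (with unit conversion) = 8.948 mph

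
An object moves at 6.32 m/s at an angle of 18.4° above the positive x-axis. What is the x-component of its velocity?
vₓ = v cos(θ) = 6.32 × cos(18.4°) = 6.0 m/s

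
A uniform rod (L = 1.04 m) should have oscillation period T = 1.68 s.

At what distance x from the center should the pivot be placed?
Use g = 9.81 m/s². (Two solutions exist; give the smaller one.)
T = 2π√((L²/12 + x²)/(gx)). Let c = T²g/(4π²) = 0.7013.
x² − cx + L²/12 = 0 → x = (c − √(c² − L²/3))/2 = 0.1695 m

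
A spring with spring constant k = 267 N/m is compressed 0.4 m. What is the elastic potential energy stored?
PE = ½kx² = ½×267×0.4² = 21.36 J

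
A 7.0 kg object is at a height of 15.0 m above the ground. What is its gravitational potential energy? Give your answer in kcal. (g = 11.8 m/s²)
PE = mgh = 7 kg × 11.8 m/s² × 15 m = 1239 J = 0.2961 kcal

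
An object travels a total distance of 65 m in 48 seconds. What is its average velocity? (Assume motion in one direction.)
v_avg = Δd / Δt = 65 / 48 = 1.35 m/s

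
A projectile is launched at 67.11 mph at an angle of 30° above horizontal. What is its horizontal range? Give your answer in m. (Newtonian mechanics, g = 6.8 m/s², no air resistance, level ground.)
R = v₀² sin(2θ) / g (with unit conversion) = 114.6 m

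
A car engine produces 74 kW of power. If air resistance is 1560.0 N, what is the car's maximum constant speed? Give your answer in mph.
P = Fv → v = P/F = 74000 W / 1560 N = 47.44 m/s = 106.1 mph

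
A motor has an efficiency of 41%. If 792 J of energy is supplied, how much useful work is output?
W_out = η × W_in = 0.41 × 792 = 324.72 J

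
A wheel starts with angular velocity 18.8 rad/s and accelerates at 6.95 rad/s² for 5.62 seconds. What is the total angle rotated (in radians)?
θ = ω₀t + ½αt² = 18.8×5.62 + ½×6.95×5.62² = 215.41 rad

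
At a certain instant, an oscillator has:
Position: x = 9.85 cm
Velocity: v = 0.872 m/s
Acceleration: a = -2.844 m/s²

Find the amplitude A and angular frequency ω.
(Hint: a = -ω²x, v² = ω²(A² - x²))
a = −ω²x → ω = √(|a|/x) = √(2.844/0.0985) = 5.373 rad/s
v² = ω²(A² − x²) → A = √(x² + v²/ω²) = √(0.0985² + 0.872²/5.373²) = 0.1898 m = 18.98 cm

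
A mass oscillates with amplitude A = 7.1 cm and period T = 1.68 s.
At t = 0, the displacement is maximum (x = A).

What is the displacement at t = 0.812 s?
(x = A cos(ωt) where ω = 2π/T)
ω = 2π/T = 2π/1.68 = 3.74 rad/s
x = A cos(ωt) = 7.1×cos(3.74×0.812) = -7.061 cm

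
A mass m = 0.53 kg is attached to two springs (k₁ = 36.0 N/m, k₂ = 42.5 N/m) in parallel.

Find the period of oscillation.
k_eq = k₁+k₂ = 78.5 N/m
T = 2π√(m/k_eq) = 2π√(0.53/78.5) = 0.5163 s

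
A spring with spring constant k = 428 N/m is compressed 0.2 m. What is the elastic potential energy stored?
PE = ½kx² = ½×428×0.2² = 8.56 J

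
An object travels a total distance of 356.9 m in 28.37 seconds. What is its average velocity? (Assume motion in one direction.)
v_avg = Δd / Δt = 356.9 / 28.37 = 12.58 m/s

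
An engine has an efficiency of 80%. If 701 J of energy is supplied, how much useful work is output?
W_out = η × W_in = 0.8 × 701 = 560.8 J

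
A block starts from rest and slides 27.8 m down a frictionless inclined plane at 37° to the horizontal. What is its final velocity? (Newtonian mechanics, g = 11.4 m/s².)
a = g sin(θ) = 11.4 × sin(37°) = 6.86 m/s²
v = √(2ad) = √(2 × 6.86 × 27.8) = 19.53 m/s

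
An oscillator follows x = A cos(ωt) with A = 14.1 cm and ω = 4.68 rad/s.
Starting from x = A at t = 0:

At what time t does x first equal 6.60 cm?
cos(ωt) = x/A = 6.6/14.1 = 0.4681
ωt = arccos(0.4681) = 1.084 rad
t = 1.084/4.68 = 0.2316 s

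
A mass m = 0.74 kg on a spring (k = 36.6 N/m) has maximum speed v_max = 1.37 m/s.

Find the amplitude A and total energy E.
½mv²_max = ½kA² → A = v_max√(m/k) = 1.37×√(0.74/36.6) = 0.1948 m = 19.48 cm
E = ½mv²_max = ½×0.74×1.37² = 0.6945 J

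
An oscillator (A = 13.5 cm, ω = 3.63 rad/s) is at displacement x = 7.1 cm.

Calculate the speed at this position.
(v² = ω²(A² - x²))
v = ω√(A² − x²) = 3.63×√(0.135² − 0.071²) = 0.4168 m/s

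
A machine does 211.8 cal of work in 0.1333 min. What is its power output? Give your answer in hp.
P = W/t = 886.2 J / 7.998 s = 110.8 W = 0.1486 hp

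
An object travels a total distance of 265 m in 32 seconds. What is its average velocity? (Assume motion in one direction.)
v_avg = Δd / Δt = 265 / 32 = 8.28 m/s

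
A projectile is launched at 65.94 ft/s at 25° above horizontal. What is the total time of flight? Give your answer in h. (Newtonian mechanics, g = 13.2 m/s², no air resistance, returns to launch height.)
T = 2v₀sin(θ)/g (with unit conversion) = 0.0003575 h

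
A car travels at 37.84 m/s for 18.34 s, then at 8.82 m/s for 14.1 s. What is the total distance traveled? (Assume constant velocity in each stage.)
d₁ = v₁t₁ = 37.84 × 18.34 = 693.986 m
d₂ = v₂t₂ = 8.82 × 14.1 = 124.362 m
d_total = 693.986 + 124.362 = 818.35 m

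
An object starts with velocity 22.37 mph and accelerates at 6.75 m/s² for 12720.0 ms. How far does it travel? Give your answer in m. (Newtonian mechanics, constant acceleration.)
d = v₀t + ½at² (with unit conversion) = 673.3 m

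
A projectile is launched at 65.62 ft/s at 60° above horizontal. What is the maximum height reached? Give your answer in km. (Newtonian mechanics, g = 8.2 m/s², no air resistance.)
H = v₀²sin²(θ)/(2g) (with unit conversion) = 0.01829 km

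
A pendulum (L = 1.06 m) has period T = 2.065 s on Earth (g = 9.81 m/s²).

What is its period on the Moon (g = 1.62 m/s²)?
T = 2π√(L/g), so T_moon/T_earth = √(g_earth/g_moon)
T_moon = 2π√(1.06/1.62) = 5.082 s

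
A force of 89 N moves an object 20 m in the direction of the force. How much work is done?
W = Fd = 89×20 = 1780.0 J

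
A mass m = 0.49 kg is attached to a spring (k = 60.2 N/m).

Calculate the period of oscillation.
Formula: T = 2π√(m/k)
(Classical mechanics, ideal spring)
T = 2π√(m/k) = 2π√(0.49/60.2) = 0.5669 s; f = 1/T = 1.764 Hz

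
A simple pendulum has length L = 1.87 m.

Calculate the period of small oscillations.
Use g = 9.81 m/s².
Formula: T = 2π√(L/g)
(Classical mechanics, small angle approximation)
T = 2π√(L/g) = 2π√(1.87/9.81) = 2.743 s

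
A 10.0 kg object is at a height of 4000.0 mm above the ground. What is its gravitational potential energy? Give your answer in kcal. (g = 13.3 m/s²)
PE = mgh = 10 kg × 13.3 m/s² × 4 m = 532 J = 0.1272 kcal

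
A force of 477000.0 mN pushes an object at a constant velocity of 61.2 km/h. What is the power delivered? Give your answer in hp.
P = Fv = 477 N × 17 m/s = 8109 W = 10.87 hp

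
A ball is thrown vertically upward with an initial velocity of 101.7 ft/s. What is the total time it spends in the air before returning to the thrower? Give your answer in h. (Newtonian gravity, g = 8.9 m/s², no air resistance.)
t_total = 2v₀/g (with unit conversion) = 0.001935 h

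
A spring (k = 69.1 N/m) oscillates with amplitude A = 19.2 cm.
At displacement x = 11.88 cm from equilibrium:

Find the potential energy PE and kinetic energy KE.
E_total = ½kA² = ½×69.1×(0.192)² = 1.274 J
PE = ½kx² = ½×69.1×(0.1188)² = 0.4876 J
KE = E_total − PE = 0.786 J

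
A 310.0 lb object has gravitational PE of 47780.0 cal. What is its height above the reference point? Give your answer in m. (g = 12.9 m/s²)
PE = mgh → h = PE/(mg) = 1.999e+05 J / (140.6 kg × 12.9 m/s²) = 110.2 m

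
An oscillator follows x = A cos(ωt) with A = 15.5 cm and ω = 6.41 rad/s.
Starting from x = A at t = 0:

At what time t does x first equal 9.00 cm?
cos(ωt) = x/A = 9.0/15.5 = 0.5806
ωt = arccos(0.5806) = 0.9513 rad
t = 0.9513/6.41 = 0.1484 s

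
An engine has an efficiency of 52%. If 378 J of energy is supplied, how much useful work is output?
W_out = η × W_in = 0.52 × 378 = 196.56 J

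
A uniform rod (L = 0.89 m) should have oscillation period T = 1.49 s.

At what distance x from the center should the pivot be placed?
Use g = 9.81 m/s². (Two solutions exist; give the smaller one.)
T = 2π√((L²/12 + x²)/(gx)). Let c = T²g/(4π²) = 0.5517.
x² − cx + L²/12 = 0 → x = (c − √(c² − L²/3))/2 = 0.1754 m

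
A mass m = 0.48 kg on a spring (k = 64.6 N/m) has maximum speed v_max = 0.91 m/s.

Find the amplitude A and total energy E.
½mv²_max = ½kA² → A = v_max√(m/k) = 0.91×√(0.48/64.6) = 0.07844 m = 7.844 cm
E = ½mv²_max = ½×0.48×0.91² = 0.1987 J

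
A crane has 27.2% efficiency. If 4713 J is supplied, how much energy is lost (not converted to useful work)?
W_out = η × W_in = 0.272×4713 = 1281.9 J
W_lost = W_in − W_out = 4713 − 1281.9 = 3431.1 J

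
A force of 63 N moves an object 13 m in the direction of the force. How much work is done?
W = Fd = 63×13 = 819.0 J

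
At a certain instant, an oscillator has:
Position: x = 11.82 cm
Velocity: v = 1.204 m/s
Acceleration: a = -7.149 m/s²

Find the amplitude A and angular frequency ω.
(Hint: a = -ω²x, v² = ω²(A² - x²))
a = −ω²x → ω = √(|a|/x) = √(7.149/0.1182) = 7.777 rad/s
v² = ω²(A² − x²) → A = √(x² + v²/ω²) = √(0.1182² + 1.204²/7.777²) = 0.1948 m = 19.48 cm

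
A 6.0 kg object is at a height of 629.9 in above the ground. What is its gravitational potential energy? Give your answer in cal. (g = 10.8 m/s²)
PE = mgh = 6 kg × 10.8 m/s² × 16 m = 1037 J = 247.8 cal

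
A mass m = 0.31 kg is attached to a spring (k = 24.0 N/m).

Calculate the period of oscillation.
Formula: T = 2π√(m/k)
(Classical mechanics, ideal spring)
T = 2π√(m/k) = 2π√(0.31/24.0) = 0.7141 s; f = 1/T = 1.4 Hz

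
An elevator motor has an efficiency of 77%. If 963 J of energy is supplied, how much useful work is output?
W_out = η × W_in = 0.77 × 963 = 741.51 J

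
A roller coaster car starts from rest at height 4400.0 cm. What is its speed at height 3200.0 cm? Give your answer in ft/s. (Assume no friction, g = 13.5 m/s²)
mgh₁ = ½mv₂² + mgh₂ → v₂ = √(2g(h₁−h₂)) = √(2×13.5×(44−32)) = 18 m/s = 59.06 ft/s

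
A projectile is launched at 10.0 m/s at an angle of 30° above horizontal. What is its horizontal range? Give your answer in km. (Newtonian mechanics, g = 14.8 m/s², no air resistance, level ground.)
R = v₀² sin(2θ) / g (with unit conversion) = 0.005852 km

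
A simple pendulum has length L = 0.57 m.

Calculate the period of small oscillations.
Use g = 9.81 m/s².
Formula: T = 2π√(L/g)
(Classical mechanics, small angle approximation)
T = 2π√(L/g) = 2π√(0.57/9.81) = 1.515 s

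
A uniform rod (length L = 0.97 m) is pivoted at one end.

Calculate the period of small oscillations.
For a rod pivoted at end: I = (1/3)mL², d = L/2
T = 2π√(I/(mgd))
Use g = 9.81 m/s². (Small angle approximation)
I/m = (1/3)L² = 0.3136 m²; d = L/2 = 0.485 m
T = 2π√(I/(mgd)) = 2π√(0.3136/(9.81×0.485)) = 1.613 s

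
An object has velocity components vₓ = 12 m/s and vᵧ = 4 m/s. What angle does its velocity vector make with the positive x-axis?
θ = arctan(vᵧ/vₓ) = arctan(4/12) = 18.43°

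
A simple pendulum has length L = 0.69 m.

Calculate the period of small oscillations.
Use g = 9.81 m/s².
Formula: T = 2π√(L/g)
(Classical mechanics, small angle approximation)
T = 2π√(L/g) = 2π√(0.69/9.81) = 1.666 s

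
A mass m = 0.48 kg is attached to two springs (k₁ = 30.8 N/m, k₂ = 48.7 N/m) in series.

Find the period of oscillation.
k_eq = k₁k₂/(k₁+k₂) = 18.87 N/m
T = 2π√(m/k_eq) = 2π√(0.48/18.87) = 1.002 s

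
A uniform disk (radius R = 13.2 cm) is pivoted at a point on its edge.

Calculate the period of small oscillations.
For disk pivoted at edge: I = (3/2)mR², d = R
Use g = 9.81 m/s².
I/m = (3/2)R² = 0.02614 m²; d = R = 0.132 m
T = 2π√((3/2)R²/(gR)) = 2π√(3R/(2g)) = 0.8926 s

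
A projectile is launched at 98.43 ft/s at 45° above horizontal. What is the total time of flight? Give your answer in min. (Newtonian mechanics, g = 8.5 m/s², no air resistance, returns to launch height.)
T = 2v₀sin(θ)/g (with unit conversion) = 0.08319 min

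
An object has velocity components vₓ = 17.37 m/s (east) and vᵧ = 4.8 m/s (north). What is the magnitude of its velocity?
|v| = √(vₓ² + vᵧ²) = √(17.37² + 4.8²) = √(324.757) = 18.02 m/s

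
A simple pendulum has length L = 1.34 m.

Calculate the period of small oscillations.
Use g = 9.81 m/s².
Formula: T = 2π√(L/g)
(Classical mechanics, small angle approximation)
T = 2π√(L/g) = 2π√(1.34/9.81) = 2.322 s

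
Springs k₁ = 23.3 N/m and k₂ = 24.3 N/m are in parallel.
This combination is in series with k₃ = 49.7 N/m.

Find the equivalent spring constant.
k₁₂ = k₁ + k₂ = 47.6 N/m (parallel)
1/k_eq = 1/k₁₂ + 1/k₃ → k_eq = 24.31 N/m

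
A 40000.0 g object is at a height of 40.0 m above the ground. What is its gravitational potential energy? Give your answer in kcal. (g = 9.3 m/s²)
PE = mgh = 40 kg × 9.3 m/s² × 40 m = 1.488e+04 J = 3.556 kcal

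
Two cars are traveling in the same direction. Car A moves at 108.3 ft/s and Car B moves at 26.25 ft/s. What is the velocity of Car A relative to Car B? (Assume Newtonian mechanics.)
v_rel = v_A - v_B = 108.3 - 26.25 = 82.05 ft/s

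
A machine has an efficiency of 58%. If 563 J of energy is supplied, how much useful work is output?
W_out = η × W_in = 0.58 × 563 = 326.54 J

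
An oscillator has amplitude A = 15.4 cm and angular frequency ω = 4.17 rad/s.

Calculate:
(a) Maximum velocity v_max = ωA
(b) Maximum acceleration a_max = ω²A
v_max = ωA = 4.17×0.154 = 0.6422 m/s
a_max = ω²A = 4.17²×0.154 = 2.678 m/s²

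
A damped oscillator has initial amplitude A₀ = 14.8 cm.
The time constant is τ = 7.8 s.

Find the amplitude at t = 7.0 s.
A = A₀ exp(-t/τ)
A = A₀ exp(−t/τ) = 14.8×exp(−7.0/7.8) = 6.033 cm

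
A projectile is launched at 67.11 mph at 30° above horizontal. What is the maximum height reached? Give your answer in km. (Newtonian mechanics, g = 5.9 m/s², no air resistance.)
H = v₀²sin²(θ)/(2g) (with unit conversion) = 0.01907 km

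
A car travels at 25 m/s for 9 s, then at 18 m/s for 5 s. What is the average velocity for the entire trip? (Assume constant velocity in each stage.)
d₁ = v₁t₁ = 25 × 9 = 225 m
d₂ = v₂t₂ = 18 × 5 = 90 m
d_total = 315 m, t_total = 14 s
v_avg = d_total/t_total = 315/14 = 22.5 m/s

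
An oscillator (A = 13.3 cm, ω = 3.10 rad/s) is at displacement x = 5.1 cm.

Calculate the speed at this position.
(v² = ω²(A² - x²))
v = ω√(A² − x²) = 3.1×√(0.133² − 0.051²) = 0.3808 m/s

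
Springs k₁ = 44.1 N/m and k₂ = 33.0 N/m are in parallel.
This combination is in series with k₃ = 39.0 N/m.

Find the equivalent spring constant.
k₁₂ = k₁ + k₂ = 77.1 N/m (parallel)
1/k_eq = 1/k₁₂ + 1/k₃ → k_eq = 25.9 N/m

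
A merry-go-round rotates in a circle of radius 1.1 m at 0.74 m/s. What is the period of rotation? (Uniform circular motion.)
T = 2πr/v = 2π×1.1/0.74 = 9.34 s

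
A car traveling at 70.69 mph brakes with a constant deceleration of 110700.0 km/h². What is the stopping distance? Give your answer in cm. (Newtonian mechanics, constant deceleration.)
d = v₀² / (2a) (with unit conversion) = 5846.0 cm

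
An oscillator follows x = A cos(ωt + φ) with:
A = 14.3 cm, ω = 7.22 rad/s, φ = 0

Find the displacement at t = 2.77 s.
x = A cos(ωt + φ) = 14.3×cos(7.22×2.77 + 0) = 5.843 cm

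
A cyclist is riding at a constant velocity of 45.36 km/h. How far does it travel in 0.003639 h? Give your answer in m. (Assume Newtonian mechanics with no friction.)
d = vt (with unit conversion) = 165.1 m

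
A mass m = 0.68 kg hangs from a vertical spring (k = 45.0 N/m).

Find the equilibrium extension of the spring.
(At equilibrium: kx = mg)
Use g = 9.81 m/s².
x_eq = mg/k = 0.68×9.81/45.0 = 0.1482 m = 14.82 cm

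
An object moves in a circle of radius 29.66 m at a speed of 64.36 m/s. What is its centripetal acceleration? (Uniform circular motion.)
a_c = v²/r = 64.36²/29.66 = 4142.21/29.66 = 139.66 m/s²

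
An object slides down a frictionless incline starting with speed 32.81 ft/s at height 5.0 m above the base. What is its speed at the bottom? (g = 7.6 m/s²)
½mv₀² + mgh = ½mv² → v = √(v₀² + 2gh) = √(10² + 2×7.6×5) = 13.27 m/s = 43.53 ft/s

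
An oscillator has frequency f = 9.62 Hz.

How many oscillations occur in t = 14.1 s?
n = f×t = 9.62×14.1 = 135.6 oscillations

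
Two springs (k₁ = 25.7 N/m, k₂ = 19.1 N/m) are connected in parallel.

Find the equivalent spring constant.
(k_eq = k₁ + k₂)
k_eq = k₁ + k₂ = 25.7 + 19.1 = 44.8 N/m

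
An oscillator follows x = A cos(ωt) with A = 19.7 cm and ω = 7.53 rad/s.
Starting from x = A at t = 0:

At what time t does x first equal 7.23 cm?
cos(ωt) = x/A = 7.23/19.7 = 0.367
ωt = arccos(0.367) = 1.195 rad
t = 1.195/7.53 = 0.1587 s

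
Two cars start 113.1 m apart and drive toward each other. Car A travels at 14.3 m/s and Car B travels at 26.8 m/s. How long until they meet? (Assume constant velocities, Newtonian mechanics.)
Combined speed: v_combined = 14.3 + 26.8 = 41.1 m/s
Time to meet: t = d/41.1 = 113.1/41.1 = 2.75 s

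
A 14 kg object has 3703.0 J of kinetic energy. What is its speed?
KE = ½mv² → v = √(2KE/m) = √(2×3703.0/14) = 23.0 m/s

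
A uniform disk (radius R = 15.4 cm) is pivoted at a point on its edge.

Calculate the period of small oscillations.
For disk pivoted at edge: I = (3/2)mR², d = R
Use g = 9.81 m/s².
I/m = (3/2)R² = 0.03557 m²; d = R = 0.154 m
T = 2π√((3/2)R²/(gR)) = 2π√(3R/(2g)) = 0.9642 s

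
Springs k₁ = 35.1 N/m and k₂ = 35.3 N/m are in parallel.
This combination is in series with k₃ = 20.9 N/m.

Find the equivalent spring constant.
k₁₂ = k₁ + k₂ = 70.4 N/m (parallel)
1/k_eq = 1/k₁₂ + 1/k₃ → k_eq = 16.12 N/m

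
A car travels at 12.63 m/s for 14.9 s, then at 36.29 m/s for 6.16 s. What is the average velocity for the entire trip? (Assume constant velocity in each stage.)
d₁ = v₁t₁ = 12.63 × 14.9 = 188.187 m
d₂ = v₂t₂ = 36.29 × 6.16 = 223.546 m
d_total = 411.73 m, t_total = 21.06 s
v_avg = d_total/t_total = 411.73/21.06 = 19.55 m/s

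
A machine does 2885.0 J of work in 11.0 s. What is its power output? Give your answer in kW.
P = W/t = 2885 J / 11 s = 262.3 W = 0.2623 kW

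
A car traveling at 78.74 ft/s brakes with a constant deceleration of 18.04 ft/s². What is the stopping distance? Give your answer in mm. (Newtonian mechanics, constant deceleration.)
d = v₀² / (2a) (with unit conversion) = 52380.0 mm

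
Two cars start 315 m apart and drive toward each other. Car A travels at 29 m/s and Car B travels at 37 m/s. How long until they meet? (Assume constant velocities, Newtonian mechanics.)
Combined speed: v_combined = 29 + 37 = 66 m/s
Time to meet: t = d/66 = 315/66 = 4.77 s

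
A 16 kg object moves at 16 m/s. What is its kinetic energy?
KE = ½mv² = ½×16×16² = 2048.0 J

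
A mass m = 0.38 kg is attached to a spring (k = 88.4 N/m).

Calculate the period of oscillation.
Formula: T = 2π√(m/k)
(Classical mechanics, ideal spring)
T = 2π√(m/k) = 2π√(0.38/88.4) = 0.412 s; f = 1/T = 2.427 Hz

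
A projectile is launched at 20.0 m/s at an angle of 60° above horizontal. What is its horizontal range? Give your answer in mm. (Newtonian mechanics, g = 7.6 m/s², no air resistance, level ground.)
R = v₀² sin(2θ) / g (with unit conversion) = 45580.0 mm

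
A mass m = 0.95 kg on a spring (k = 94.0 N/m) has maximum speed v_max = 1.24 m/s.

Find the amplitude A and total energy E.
½mv²_max = ½kA² → A = v_max√(m/k) = 1.24×√(0.95/94.0) = 0.1247 m = 12.47 cm
E = ½mv²_max = ½×0.95×1.24² = 0.7304 J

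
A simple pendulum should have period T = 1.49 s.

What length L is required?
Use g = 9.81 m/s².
T = 2π√(L/g) → L = g(T/2π)² = 9.81×(1.49/2π)² = 0.5517 m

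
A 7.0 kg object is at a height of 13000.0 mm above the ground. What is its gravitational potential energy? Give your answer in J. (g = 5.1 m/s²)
PE = mgh = 7 kg × 5.1 m/s² × 13 m = 464.1 J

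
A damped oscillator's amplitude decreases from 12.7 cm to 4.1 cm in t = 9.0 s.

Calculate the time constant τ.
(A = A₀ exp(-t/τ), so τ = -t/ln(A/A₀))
A/A₀ = 4.1/12.7 = 0.3228; ln(A/A₀) = -1.131
τ = −t/ln(A/A₀) = −9.0/-1.131 = 7.96 s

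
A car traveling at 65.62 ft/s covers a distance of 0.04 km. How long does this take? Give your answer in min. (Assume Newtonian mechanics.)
t = d/v (with unit conversion) = 0.03333 min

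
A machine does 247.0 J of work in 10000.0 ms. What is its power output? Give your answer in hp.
P = W/t = 247 J / 10 s = 24.7 W = 0.03312 hp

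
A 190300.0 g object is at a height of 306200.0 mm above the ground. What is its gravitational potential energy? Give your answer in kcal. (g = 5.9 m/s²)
PE = mgh = 190.3 kg × 5.9 m/s² × 306.2 m = 3.438e+05 J = 82.17 kcal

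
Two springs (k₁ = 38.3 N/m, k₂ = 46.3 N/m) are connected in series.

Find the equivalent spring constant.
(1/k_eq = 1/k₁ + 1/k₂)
1/k_eq = 1/38.3 + 1/46.3 = 0.047708; k_eq = 20.96 N/m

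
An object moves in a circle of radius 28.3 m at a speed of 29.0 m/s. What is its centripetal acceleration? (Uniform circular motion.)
a_c = v²/r = 29.0²/28.3 = 841/28.3 = 29.72 m/s²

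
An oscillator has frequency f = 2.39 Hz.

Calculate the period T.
T = 1/f = 1/2.39 = 0.4184 s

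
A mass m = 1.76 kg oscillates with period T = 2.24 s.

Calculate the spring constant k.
T = 2π√(m/k) → k = m(2π/T)² = 1.76×(2π/2.24)² = 13.85 N/m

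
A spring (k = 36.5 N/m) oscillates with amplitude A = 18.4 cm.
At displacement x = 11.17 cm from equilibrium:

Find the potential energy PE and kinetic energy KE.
E_total = ½kA² = ½×36.5×(0.184)² = 0.6179 J
PE = ½kx² = ½×36.5×(0.1117)² = 0.2277 J
KE = E_total − PE = 0.3902 J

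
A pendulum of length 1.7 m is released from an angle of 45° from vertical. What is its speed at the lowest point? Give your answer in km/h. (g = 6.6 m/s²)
h = L(1 − cosθ) = 1.7×(1 − cos45°) = 0.4979 m
v = √(2gh) = √(2×6.6×0.4979) = 2.564 m/s = 9.229 km/h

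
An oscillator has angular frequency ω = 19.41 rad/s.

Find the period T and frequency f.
T = 2π/ω = 2π/19.41 = 0.3237 s; f = ω/2π = 3.089 Hz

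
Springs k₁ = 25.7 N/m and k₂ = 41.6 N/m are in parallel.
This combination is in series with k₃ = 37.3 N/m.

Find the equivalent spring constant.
k₁₂ = k₁ + k₂ = 67.3 N/m (parallel)
1/k_eq = 1/k₁₂ + 1/k₃ → k_eq = 24 N/m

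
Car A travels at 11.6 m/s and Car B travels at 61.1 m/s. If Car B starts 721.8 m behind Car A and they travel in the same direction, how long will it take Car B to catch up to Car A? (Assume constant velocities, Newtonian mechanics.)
Relative speed: v_rel = 61.1 - 11.6 = 49.5 m/s
Time to catch: t = d₀/v_rel = 721.8/49.5 = 14.58 s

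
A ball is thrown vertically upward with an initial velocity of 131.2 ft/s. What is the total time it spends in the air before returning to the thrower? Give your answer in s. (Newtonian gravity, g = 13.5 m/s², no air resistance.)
t_total = 2v₀/g (with unit conversion) = 5.924 s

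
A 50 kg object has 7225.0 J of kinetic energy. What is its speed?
KE = ½mv² → v = √(2KE/m) = √(2×7225.0/50) = 17.0 m/s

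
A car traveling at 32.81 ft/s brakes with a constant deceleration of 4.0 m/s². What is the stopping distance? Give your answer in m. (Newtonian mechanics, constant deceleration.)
d = v₀² / (2a) (with unit conversion) = 12.5 m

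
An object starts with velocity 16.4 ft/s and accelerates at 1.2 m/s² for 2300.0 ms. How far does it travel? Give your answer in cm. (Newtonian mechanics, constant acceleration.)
d = v₀t + ½at² (with unit conversion) = 1467.0 cm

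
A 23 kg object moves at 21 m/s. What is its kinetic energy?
KE = ½mv² = ½×23×21² = 5071.5 J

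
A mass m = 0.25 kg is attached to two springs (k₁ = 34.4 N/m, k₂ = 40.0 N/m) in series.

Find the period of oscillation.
k_eq = k₁k₂/(k₁+k₂) = 18.49 N/m
T = 2π√(m/k_eq) = 2π√(0.25/18.49) = 0.7305 s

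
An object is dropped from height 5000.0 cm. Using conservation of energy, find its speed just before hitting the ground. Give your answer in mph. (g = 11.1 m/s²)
mgh = ½mv² → v = √(2gh) = √(2×11.1×50) = 33.32 m/s = 74.53 mph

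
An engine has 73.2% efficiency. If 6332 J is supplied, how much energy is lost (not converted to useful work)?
W_out = η × W_in = 0.732×6332 = 4635.0 J
W_lost = W_in − W_out = 6332 − 4635.0 = 1697.0 J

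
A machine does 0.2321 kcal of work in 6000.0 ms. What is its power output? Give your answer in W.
P = W/t = 971.1 J / 6 s = 161.9 W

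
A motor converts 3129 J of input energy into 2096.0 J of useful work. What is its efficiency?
η = W_out/W_in = 2096.0/3129 = 0.6699 = 66.99%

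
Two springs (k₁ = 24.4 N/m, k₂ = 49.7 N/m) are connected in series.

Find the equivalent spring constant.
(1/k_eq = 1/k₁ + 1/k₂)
1/k_eq = 1/24.4 + 1/49.7 = 0.061104; k_eq = 16.37 N/m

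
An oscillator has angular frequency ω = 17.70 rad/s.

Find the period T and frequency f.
T = 2π/ω = 2π/17.7 = 0.355 s; f = ω/2π = 2.817 Hz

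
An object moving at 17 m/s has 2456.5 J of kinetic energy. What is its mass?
KE = ½mv² → m = 2KE/v² = 2×2456.5/17² = 17.0 kg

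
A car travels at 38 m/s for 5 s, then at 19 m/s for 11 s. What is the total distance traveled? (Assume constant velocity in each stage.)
d₁ = v₁t₁ = 38 × 5 = 190 m
d₂ = v₂t₂ = 19 × 11 = 209 m
d_total = 190 + 209 = 399 m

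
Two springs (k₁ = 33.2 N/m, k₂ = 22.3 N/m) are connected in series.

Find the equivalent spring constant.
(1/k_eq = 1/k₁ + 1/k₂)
1/k_eq = 1/33.2 + 1/22.3 = 0.074964; k_eq = 13.34 N/m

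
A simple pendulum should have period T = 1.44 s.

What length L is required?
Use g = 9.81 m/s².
T = 2π√(L/g) → L = g(T/2π)² = 9.81×(1.44/2π)² = 0.5153 m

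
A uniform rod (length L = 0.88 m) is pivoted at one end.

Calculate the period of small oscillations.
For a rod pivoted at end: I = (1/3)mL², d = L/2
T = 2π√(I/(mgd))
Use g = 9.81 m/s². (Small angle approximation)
I/m = (1/3)L² = 0.2581 m²; d = L/2 = 0.44 m
T = 2π√(I/(mgd)) = 2π√(0.2581/(9.81×0.44)) = 1.537 s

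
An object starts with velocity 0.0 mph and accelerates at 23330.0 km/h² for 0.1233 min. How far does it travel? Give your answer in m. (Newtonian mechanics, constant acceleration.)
d = v₀t + ½at² (with unit conversion) = 49.26 m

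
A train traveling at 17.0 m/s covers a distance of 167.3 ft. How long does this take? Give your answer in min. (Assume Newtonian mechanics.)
t = d/v (with unit conversion) = 0.04999 min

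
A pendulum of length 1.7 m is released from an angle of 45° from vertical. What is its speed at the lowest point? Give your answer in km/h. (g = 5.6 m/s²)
h = L(1 − cosθ) = 1.7×(1 − cos45°) = 0.4979 m
v = √(2gh) = √(2×5.6×0.4979) = 2.362 m/s = 8.501 km/h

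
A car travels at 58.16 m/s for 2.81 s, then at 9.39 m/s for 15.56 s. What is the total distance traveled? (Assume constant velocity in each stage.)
d₁ = v₁t₁ = 58.16 × 2.81 = 163.43 m
d₂ = v₂t₂ = 9.39 × 15.56 = 146.108 m
d_total = 163.43 + 146.108 = 309.54 m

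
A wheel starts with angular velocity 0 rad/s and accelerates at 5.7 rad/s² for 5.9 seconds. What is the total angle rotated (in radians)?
θ = ω₀t + ½αt² = 0×5.9 + ½×5.7×5.9² = 99.21 rad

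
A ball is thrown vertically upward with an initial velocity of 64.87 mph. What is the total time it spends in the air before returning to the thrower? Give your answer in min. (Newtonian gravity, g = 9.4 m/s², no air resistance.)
t_total = 2v₀/g (with unit conversion) = 0.1028 min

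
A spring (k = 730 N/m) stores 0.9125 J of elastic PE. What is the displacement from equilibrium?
PE = ½kx² → x = √(2PE/k) = √(2×0.9125/730) = 0.05 m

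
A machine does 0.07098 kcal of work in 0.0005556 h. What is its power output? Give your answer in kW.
P = W/t = 297 J / 2 s = 148.5 W = 0.1485 kW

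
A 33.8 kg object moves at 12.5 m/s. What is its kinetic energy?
KE = ½mv² = ½×33.8×12.5² = 2640.625 J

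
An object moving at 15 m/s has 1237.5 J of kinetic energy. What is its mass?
KE = ½mv² → m = 2KE/v² = 2×1237.5/15² = 11.0 kg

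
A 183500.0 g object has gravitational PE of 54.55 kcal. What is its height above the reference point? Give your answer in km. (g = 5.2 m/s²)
PE = mgh → h = PE/(mg) = 2.282e+05 J / (183.5 kg × 5.2 m/s²) = 239.2 m = 0.2392 km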